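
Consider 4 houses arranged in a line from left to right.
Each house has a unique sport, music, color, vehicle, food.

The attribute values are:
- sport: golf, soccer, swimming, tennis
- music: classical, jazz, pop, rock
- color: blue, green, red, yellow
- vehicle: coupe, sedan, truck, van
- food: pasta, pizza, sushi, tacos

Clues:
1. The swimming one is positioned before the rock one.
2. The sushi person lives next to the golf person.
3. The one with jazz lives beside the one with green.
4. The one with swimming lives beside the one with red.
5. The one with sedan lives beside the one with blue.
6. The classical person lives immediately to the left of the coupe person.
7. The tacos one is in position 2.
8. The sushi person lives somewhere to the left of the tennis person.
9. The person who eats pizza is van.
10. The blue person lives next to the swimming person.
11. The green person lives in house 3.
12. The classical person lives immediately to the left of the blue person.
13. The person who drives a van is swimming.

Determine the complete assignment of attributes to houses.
Solution:

House | Sport | Music | Color | Vehicle | Food
----------------------------------------------
  1   | soccer | classical | yellow | sedan | sushi
  2   | golf | jazz | blue | coupe | tacos
  3   | swimming | pop | green | van | pizza
  4   | tennis | rock | red | truck | pasta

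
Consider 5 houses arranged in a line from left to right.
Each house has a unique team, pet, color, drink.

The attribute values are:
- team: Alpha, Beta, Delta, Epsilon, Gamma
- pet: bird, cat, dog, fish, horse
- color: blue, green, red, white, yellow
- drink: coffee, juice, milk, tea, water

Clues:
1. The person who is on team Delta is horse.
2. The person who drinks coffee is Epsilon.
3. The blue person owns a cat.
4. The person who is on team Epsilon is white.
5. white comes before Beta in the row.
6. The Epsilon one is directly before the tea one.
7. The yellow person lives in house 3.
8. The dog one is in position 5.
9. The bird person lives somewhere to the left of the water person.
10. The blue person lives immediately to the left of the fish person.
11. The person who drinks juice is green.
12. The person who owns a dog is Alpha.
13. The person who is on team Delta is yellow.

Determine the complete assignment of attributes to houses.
Solution:

House | Team | Pet | Color | Drink
----------------------------------
  1   | Gamma | cat | blue | milk
  2   | Epsilon | fish | white | coffee
  3   | Delta | horse | yellow | tea
  4   | Beta | bird | green | juice
  5   | Alpha | dog | red | water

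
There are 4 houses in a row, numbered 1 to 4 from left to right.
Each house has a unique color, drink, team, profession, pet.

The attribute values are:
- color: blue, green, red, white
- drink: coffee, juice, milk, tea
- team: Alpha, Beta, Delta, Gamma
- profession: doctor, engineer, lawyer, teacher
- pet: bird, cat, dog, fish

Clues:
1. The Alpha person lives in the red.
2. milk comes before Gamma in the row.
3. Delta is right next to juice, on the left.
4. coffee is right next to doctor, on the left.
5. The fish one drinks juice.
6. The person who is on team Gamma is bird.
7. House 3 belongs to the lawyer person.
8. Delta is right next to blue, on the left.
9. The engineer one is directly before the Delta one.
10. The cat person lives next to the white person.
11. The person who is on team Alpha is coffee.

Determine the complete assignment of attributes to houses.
Solution:

House | Color | Drink | Team | Profession | Pet
-----------------------------------------------
  1   | red | coffee | Alpha | engineer | cat
  2   | white | milk | Delta | doctor | dog
  3   | blue | juice | Beta | lawyer | fish
  4   | green | tea | Gamma | teacher | bird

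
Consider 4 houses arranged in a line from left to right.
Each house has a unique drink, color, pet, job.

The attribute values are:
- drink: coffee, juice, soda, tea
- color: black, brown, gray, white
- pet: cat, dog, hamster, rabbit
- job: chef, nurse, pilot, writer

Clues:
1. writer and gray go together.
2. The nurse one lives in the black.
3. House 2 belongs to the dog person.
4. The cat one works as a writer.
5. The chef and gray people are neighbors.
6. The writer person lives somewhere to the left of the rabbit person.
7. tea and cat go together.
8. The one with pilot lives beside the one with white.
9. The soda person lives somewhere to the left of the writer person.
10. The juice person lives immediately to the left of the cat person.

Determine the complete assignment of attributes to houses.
Solution:

House | Drink | Color | Pet | Job
---------------------------------
  1   | soda | brown | hamster | pilot
  2   | juice | white | dog | chef
  3   | tea | gray | cat | writer
  4   | coffee | black | rabbit | nurse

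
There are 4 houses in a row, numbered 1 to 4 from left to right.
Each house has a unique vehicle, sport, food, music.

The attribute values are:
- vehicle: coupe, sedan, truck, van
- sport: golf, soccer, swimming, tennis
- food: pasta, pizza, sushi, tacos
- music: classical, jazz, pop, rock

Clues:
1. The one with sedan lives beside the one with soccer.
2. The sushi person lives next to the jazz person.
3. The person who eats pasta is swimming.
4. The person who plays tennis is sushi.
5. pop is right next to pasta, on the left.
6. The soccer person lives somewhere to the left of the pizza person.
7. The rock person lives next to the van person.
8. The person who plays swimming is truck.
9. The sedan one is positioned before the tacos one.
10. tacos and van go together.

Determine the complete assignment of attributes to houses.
Solution:

House | Vehicle | Sport | Food | Music
--------------------------------------
  1   | sedan | tennis | sushi | rock
  2   | van | soccer | tacos | jazz
  3   | coupe | golf | pizza | pop
  4   | truck | swimming | pasta | classical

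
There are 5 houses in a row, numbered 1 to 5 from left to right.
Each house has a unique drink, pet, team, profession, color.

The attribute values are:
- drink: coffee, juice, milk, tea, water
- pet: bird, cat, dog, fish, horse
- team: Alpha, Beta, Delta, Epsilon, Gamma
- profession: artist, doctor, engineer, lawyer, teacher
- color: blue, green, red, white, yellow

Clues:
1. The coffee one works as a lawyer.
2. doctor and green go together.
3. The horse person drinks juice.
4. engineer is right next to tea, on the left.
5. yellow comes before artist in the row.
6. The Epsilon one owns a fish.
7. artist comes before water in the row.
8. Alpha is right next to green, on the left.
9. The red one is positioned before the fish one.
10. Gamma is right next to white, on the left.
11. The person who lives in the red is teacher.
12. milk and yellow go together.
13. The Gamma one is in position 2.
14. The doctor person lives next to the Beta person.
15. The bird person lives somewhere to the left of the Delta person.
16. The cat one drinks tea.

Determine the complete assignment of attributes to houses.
Solution:

House | Drink | Pet | Team | Profession | Color
-----------------------------------------------
  1   | milk | bird | Alpha | engineer | yellow
  2   | tea | cat | Gamma | doctor | green
  3   | juice | horse | Beta | artist | white
  4   | water | dog | Delta | teacher | red
  5   | coffee | fish | Epsilon | lawyer | blue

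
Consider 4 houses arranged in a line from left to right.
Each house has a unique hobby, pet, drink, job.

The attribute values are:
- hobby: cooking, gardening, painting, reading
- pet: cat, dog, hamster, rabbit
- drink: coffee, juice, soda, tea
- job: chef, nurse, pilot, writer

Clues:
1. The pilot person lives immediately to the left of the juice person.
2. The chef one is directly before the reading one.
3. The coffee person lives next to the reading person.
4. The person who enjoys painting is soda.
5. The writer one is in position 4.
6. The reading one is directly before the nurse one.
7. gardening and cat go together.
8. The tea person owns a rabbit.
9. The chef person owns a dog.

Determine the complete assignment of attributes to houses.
Solution:

House | Hobby | Pet | Drink | Job
---------------------------------
  1   | cooking | dog | coffee | chef
  2   | reading | rabbit | tea | pilot
  3   | gardening | cat | juice | nurse
  4   | painting | hamster | soda | writer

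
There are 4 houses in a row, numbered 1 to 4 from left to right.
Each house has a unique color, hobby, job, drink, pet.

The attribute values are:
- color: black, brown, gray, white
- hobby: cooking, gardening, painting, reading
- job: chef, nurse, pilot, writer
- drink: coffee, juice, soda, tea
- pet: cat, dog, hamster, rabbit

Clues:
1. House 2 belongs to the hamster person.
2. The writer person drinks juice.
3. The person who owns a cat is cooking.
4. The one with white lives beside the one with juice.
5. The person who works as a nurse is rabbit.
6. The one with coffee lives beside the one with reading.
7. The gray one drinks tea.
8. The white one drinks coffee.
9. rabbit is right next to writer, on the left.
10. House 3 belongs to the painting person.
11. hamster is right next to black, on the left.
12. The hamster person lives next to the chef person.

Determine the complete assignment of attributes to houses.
Solution:

House | Color | Hobby | Job | Drink | Pet
-----------------------------------------
  1   | white | gardening | nurse | coffee | rabbit
  2   | brown | reading | writer | juice | hamster
  3   | black | painting | chef | soda | dog
  4   | gray | cooking | pilot | tea | cat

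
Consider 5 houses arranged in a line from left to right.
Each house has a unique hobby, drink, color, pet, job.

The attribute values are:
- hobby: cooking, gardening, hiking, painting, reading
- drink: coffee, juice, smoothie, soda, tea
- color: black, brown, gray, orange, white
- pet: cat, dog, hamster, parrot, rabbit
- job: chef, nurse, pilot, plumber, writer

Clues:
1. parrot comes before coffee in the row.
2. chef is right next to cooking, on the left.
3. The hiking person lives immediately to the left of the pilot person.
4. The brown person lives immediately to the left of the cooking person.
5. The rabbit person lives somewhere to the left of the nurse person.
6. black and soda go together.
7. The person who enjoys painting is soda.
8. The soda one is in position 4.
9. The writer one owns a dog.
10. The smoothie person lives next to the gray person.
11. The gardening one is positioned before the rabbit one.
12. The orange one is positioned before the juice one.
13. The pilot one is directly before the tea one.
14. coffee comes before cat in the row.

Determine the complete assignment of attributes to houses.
Solution:

House | Hobby | Drink | Color | Pet | Job
-----------------------------------------
  1   | hiking | smoothie | brown | parrot | chef
  2   | cooking | coffee | gray | hamster | pilot
  3   | gardening | tea | orange | dog | writer
  4   | painting | soda | black | rabbit | plumber
  5   | reading | juice | white | cat | nurse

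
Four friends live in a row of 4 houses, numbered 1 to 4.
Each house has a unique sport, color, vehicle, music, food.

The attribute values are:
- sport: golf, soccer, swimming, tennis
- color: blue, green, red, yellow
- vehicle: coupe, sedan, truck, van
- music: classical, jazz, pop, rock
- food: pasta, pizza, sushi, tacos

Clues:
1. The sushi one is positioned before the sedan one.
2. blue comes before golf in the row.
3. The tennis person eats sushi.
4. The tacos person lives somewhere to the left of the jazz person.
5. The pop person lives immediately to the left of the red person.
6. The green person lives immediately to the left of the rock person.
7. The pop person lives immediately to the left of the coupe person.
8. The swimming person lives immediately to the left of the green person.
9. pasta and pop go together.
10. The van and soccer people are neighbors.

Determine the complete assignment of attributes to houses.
Solution:

House | Sport | Color | Vehicle | Music | Food
----------------------------------------------
  1   | swimming | blue | van | classical | tacos
  2   | soccer | green | truck | pop | pasta
  3   | tennis | red | coupe | rock | sushi
  4   | golf | yellow | sedan | jazz | pizza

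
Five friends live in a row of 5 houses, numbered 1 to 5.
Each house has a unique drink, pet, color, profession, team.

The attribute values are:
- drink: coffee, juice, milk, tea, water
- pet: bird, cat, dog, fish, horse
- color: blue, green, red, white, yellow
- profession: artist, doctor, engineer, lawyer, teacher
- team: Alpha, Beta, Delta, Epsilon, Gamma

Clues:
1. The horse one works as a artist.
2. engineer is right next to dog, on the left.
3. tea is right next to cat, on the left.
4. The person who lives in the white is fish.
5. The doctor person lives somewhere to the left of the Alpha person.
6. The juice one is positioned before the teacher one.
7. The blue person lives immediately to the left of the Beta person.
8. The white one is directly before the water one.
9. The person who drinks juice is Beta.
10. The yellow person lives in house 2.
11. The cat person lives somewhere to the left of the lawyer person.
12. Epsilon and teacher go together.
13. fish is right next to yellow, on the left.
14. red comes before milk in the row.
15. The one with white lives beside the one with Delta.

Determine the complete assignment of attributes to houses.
Solution:

House | Drink | Pet | Color | Profession | Team
-----------------------------------------------
  1   | tea | fish | white | doctor | Gamma
  2   | water | cat | yellow | engineer | Delta
  3   | coffee | dog | blue | lawyer | Alpha
  4   | juice | horse | red | artist | Beta
  5   | milk | bird | green | teacher | Epsilon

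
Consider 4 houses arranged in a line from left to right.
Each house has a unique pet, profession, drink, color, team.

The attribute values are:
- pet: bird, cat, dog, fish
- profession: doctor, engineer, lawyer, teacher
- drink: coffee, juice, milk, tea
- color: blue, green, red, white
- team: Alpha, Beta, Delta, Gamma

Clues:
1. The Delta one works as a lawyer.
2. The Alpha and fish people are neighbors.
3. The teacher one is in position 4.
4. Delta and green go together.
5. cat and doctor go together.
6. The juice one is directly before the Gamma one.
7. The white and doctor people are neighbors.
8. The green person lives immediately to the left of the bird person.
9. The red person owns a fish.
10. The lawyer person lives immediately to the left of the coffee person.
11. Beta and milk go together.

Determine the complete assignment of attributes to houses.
Solution:

House | Pet | Profession | Drink | Color | Team
-----------------------------------------------
  1   | dog | lawyer | juice | green | Delta
  2   | bird | engineer | coffee | white | Gamma
  3   | cat | doctor | tea | blue | Alpha
  4   | fish | teacher | milk | red | Beta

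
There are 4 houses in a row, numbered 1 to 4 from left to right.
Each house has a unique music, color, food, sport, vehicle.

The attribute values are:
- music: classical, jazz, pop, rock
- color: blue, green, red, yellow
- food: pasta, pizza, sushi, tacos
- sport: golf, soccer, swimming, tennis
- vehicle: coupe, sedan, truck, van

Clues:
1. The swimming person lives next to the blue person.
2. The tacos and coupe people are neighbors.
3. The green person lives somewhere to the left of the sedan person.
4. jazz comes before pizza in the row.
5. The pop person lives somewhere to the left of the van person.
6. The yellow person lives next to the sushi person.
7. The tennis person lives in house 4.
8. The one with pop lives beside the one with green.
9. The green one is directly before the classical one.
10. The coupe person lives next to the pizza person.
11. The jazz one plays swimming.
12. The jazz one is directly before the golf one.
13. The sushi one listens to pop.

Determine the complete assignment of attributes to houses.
Solution:

House | Music | Color | Food | Sport | Vehicle
----------------------------------------------
  1   | jazz | yellow | tacos | swimming | truck
  2   | pop | blue | sushi | golf | coupe
  3   | rock | green | pizza | soccer | van
  4   | classical | red | pasta | tennis | sedan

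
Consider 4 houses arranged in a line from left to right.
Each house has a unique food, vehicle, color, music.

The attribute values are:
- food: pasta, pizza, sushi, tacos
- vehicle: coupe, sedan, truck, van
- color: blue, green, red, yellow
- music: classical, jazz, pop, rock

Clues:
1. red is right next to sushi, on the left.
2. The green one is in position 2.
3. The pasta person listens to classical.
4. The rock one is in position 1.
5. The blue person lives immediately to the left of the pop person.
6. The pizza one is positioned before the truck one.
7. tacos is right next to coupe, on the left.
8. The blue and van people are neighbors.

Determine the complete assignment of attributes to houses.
Solution:

House | Food | Vehicle | Color | Music
--------------------------------------
  1   | pizza | sedan | blue | rock
  2   | tacos | van | green | pop
  3   | pasta | coupe | red | classical
  4   | sushi | truck | yellow | jazz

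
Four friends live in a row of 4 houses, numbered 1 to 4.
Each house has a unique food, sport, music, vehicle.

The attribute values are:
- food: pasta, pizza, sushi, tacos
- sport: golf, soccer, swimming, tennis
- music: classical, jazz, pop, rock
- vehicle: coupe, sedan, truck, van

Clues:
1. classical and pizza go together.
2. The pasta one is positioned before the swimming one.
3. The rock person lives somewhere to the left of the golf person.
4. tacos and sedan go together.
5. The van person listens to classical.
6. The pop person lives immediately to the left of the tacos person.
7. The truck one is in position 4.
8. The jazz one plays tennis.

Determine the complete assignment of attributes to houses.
Solution:

House | Food | Sport | Music | Vehicle
--------------------------------------
  1   | pasta | soccer | pop | coupe
  2   | tacos | swimming | rock | sedan
  3   | pizza | golf | classical | van
  4   | sushi | tennis | jazz | truck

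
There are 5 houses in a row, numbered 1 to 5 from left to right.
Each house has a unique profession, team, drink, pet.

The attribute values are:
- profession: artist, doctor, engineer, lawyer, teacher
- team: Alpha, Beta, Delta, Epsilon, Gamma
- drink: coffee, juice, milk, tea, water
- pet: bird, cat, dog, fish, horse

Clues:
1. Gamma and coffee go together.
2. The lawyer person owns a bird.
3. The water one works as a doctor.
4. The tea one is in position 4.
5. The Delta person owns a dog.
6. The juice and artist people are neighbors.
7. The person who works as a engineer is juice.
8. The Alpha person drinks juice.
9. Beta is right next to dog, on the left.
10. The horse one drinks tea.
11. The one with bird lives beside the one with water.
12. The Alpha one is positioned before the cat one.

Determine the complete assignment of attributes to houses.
Solution:

House | Profession | Team | Drink | Pet
---------------------------------------
  1   | lawyer | Beta | milk | bird
  2   | doctor | Delta | water | dog
  3   | engineer | Alpha | juice | fish
  4   | artist | Epsilon | tea | horse
  5   | teacher | Gamma | coffee | cat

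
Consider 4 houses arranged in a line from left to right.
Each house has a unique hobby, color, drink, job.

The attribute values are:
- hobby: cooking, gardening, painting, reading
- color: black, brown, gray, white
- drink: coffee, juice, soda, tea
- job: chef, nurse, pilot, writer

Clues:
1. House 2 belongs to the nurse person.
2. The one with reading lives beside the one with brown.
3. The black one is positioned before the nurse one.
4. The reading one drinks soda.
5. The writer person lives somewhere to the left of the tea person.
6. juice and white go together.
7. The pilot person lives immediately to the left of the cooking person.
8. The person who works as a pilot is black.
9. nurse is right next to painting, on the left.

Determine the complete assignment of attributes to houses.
Solution:

House | Hobby | Color | Drink | Job
-----------------------------------
  1   | reading | black | soda | pilot
  2   | cooking | brown | coffee | nurse
  3   | painting | white | juice | writer
  4   | gardening | gray | tea | chef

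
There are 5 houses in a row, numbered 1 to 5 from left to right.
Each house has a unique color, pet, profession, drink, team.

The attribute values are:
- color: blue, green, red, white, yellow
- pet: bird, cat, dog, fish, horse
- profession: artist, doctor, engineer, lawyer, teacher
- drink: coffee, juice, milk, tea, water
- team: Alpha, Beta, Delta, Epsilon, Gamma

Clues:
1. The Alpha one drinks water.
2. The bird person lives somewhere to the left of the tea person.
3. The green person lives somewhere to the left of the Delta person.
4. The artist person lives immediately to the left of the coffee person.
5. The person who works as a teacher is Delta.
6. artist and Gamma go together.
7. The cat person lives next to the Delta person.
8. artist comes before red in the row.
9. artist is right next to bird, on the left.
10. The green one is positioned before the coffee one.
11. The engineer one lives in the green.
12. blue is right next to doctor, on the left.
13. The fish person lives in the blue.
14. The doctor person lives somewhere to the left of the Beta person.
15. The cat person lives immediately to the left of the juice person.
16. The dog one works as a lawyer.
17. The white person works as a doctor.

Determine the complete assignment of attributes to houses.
Solution:

House | Color | Pet | Profession | Drink | Team
-----------------------------------------------
  1   | green | cat | engineer | water | Alpha
  2   | yellow | horse | teacher | juice | Delta
  3   | blue | fish | artist | milk | Gamma
  4   | white | bird | doctor | coffee | Epsilon
  5   | red | dog | lawyer | tea | Beta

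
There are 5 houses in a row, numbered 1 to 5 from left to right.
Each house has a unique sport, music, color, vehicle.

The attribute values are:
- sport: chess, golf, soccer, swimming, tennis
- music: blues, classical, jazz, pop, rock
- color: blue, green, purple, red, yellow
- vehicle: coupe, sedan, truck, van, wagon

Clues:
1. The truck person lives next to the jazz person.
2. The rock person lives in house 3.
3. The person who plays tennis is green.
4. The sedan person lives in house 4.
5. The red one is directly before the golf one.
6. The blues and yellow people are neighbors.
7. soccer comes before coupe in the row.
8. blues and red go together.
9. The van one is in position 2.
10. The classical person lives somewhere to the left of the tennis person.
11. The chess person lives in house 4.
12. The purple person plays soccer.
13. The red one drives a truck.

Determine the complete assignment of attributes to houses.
Solution:

House | Sport | Music | Color | Vehicle
---------------------------------------
  1   | swimming | blues | red | truck
  2   | golf | jazz | yellow | van
  3   | soccer | rock | purple | wagon
  4   | chess | classical | blue | sedan
  5   | tennis | pop | green | coupe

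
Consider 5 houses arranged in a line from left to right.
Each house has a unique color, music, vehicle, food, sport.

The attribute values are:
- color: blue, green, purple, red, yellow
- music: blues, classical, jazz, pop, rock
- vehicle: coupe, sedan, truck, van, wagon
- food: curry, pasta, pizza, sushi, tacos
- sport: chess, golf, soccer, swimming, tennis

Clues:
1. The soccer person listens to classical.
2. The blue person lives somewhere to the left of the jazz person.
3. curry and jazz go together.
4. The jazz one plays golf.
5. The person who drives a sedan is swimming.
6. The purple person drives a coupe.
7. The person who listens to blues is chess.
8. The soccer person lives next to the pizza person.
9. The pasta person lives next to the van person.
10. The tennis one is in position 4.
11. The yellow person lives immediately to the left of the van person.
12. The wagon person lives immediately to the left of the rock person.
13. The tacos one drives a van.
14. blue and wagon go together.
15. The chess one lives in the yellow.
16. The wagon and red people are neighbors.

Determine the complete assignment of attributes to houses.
Solution:

House | Color | Music | Vehicle | Food | Sport
----------------------------------------------
  1   | blue | classical | wagon | sushi | soccer
  2   | red | rock | sedan | pizza | swimming
  3   | yellow | blues | truck | pasta | chess
  4   | green | pop | van | tacos | tennis
  5   | purple | jazz | coupe | curry | golf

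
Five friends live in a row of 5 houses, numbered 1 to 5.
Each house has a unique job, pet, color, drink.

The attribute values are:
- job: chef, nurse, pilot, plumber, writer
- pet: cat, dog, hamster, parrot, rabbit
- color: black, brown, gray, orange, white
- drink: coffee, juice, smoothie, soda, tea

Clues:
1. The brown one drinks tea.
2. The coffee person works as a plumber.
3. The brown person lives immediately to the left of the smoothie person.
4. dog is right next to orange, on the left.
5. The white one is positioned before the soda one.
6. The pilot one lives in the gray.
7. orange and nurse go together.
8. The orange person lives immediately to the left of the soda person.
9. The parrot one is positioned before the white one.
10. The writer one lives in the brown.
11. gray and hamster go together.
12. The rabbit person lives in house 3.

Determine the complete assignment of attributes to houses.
Solution:

House | Job | Pet | Color | Drink
---------------------------------
  1   | writer | parrot | brown | tea
  2   | chef | dog | white | smoothie
  3   | nurse | rabbit | orange | juice
  4   | pilot | hamster | gray | soda
  5   | plumber | cat | black | coffee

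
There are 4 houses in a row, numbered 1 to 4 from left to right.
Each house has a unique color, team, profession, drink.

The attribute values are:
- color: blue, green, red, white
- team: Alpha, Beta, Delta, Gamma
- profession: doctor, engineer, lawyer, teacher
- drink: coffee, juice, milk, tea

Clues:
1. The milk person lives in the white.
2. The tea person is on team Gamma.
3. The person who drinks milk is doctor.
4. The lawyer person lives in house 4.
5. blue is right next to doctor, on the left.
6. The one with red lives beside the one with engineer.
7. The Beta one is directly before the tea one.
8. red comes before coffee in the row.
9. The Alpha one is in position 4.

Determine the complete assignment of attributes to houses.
Solution:

House | Color | Team | Profession | Drink
-----------------------------------------
  1   | red | Beta | teacher | juice
  2   | blue | Gamma | engineer | tea
  3   | white | Delta | doctor | milk
  4   | green | Alpha | lawyer | coffee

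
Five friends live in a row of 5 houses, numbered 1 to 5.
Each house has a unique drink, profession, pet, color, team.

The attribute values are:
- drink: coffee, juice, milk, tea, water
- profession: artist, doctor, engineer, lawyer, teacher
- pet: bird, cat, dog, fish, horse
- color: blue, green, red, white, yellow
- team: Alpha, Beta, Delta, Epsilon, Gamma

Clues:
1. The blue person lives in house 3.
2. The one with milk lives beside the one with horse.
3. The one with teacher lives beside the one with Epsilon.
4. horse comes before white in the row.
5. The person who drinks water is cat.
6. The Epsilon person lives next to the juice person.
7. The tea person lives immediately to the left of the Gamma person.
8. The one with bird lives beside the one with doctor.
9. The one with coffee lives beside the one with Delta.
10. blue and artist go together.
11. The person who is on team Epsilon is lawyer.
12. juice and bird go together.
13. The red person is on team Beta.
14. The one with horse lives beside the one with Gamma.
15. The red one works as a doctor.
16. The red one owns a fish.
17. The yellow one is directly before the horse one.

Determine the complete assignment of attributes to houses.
Solution:

House | Drink | Profession | Pet | Color | Team
-----------------------------------------------
  1   | milk | teacher | dog | yellow | Alpha
  2   | tea | lawyer | horse | green | Epsilon
  3   | juice | artist | bird | blue | Gamma
  4   | coffee | doctor | fish | red | Beta
  5   | water | engineer | cat | white | Delta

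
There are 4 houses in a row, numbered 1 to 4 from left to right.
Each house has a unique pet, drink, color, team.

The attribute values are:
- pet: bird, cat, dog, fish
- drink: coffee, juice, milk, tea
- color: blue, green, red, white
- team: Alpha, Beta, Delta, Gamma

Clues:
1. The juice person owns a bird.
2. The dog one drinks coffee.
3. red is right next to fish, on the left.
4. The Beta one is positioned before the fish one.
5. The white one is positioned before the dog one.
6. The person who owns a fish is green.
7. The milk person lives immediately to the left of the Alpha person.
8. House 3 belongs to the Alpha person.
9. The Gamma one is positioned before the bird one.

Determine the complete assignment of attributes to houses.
Solution:

House | Pet | Drink | Color | Team
----------------------------------
  1   | cat | tea | red | Beta
  2   | fish | milk | green | Gamma
  3   | bird | juice | white | Alpha
  4   | dog | coffee | blue | Delta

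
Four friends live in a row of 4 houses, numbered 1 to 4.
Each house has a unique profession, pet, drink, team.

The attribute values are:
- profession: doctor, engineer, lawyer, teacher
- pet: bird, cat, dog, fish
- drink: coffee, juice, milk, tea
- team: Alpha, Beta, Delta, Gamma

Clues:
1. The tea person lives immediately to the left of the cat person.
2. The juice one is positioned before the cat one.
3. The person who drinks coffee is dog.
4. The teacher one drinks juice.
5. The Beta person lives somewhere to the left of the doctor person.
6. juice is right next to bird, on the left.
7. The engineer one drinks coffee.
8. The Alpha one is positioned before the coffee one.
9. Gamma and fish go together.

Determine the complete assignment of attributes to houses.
Solution:

House | Profession | Pet | Drink | Team
---------------------------------------
  1   | teacher | fish | juice | Gamma
  2   | lawyer | bird | tea | Beta
  3   | doctor | cat | milk | Alpha
  4   | engineer | dog | coffee | Delta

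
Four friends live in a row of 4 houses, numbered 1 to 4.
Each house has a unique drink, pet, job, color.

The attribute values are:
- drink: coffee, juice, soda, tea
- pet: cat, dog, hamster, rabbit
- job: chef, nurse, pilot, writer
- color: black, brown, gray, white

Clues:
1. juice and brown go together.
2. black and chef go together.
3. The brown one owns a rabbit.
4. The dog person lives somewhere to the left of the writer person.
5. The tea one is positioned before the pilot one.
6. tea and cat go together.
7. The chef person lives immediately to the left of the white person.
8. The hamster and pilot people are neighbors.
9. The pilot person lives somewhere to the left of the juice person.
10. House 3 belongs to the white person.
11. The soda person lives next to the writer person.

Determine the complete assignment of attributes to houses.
Solution:

House | Drink | Pet | Job | Color
---------------------------------
  1   | tea | cat | nurse | gray
  2   | coffee | hamster | chef | black
  3   | soda | dog | pilot | white
  4   | juice | rabbit | writer | brown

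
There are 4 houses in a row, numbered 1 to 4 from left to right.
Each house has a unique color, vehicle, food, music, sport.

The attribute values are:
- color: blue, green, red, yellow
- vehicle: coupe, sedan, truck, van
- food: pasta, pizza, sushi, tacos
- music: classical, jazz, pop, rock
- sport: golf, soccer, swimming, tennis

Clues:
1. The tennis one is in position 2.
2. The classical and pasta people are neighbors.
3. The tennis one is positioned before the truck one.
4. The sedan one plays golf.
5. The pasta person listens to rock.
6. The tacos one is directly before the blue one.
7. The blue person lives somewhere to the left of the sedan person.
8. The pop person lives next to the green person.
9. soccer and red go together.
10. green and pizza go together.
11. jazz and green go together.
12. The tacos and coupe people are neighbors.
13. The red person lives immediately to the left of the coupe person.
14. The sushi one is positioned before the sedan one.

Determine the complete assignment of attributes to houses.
Solution:

House | Color | Vehicle | Food | Music | Sport
----------------------------------------------
  1   | red | van | tacos | classical | soccer
  2   | blue | coupe | pasta | rock | tennis
  3   | yellow | truck | sushi | pop | swimming
  4   | green | sedan | pizza | jazz | golf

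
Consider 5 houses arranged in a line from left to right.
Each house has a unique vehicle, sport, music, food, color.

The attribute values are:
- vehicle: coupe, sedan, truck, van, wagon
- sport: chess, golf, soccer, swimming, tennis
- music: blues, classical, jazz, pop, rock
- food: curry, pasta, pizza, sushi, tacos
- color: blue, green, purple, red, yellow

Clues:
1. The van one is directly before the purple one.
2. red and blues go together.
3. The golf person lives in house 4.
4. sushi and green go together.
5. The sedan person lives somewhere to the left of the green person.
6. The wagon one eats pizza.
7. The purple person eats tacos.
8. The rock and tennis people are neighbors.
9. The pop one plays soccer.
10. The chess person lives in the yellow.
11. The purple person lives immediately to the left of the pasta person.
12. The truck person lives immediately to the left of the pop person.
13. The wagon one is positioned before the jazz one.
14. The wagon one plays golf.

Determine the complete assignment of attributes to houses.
Solution:

House | Vehicle | Sport | Music | Food | Color
----------------------------------------------
  1   | van | chess | rock | curry | yellow
  2   | truck | tennis | classical | tacos | purple
  3   | sedan | soccer | pop | pasta | blue
  4   | wagon | golf | blues | pizza | red
  5   | coupe | swimming | jazz | sushi | green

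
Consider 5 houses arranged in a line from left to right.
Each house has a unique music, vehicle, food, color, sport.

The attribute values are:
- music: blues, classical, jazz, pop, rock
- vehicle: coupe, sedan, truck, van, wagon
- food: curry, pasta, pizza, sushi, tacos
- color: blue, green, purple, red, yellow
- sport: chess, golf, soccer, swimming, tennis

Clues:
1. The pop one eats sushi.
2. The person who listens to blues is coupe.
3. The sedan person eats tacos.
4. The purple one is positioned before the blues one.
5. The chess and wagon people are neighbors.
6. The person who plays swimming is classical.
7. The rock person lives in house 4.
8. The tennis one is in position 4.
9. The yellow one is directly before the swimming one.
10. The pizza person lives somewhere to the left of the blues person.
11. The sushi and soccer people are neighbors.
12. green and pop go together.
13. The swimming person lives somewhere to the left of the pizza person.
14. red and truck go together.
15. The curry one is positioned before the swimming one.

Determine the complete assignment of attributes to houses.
Solution:

House | Music | Vehicle | Food | Color | Sport
----------------------------------------------
  1   | pop | van | sushi | green | chess
  2   | jazz | wagon | curry | yellow | soccer
  3   | classical | sedan | tacos | purple | swimming
  4   | rock | truck | pizza | red | tennis
  5   | blues | coupe | pasta | blue | golf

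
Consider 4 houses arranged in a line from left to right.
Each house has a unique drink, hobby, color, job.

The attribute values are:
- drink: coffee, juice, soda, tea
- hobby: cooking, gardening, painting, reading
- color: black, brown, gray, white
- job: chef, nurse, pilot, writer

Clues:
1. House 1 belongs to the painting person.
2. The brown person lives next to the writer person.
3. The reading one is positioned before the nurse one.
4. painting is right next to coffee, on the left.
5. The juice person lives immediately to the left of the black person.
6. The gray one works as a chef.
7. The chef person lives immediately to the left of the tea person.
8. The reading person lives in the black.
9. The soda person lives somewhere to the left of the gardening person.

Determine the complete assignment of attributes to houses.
Solution:

House | Drink | Hobby | Color | Job
-----------------------------------
  1   | juice | painting | brown | pilot
  2   | coffee | reading | black | writer
  3   | soda | cooking | gray | chef
  4   | tea | gardening | white | nurse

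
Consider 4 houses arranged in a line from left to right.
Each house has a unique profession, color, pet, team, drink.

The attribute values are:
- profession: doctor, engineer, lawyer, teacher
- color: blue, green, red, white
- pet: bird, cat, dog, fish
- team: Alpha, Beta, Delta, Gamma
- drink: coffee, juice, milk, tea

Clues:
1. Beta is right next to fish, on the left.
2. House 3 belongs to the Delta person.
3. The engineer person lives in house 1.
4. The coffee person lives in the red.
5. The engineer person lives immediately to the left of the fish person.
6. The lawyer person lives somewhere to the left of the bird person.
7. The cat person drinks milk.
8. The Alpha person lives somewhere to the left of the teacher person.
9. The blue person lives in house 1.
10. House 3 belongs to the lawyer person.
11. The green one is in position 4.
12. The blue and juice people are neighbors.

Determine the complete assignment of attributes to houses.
Solution:

House | Profession | Color | Pet | Team | Drink
-----------------------------------------------
  1   | engineer | blue | cat | Beta | milk
  2   | doctor | white | fish | Alpha | juice
  3   | lawyer | red | dog | Delta | coffee
  4   | teacher | green | bird | Gamma | tea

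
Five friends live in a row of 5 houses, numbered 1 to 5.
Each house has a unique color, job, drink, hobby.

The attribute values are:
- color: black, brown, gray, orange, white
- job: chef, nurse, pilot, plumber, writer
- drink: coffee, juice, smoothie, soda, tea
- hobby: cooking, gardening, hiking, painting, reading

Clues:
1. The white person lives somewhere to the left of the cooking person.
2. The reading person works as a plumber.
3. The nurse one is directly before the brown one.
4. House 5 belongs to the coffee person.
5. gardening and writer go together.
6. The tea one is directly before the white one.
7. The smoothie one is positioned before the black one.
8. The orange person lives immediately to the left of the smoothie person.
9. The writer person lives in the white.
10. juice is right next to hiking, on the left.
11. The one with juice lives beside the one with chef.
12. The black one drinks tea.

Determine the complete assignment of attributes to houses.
Solution:

House | Color | Job | Drink | Hobby
-----------------------------------
  1   | orange | nurse | juice | painting
  2   | brown | chef | smoothie | hiking
  3   | black | plumber | tea | reading
  4   | white | writer | soda | gardening
  5   | gray | pilot | coffee | cooking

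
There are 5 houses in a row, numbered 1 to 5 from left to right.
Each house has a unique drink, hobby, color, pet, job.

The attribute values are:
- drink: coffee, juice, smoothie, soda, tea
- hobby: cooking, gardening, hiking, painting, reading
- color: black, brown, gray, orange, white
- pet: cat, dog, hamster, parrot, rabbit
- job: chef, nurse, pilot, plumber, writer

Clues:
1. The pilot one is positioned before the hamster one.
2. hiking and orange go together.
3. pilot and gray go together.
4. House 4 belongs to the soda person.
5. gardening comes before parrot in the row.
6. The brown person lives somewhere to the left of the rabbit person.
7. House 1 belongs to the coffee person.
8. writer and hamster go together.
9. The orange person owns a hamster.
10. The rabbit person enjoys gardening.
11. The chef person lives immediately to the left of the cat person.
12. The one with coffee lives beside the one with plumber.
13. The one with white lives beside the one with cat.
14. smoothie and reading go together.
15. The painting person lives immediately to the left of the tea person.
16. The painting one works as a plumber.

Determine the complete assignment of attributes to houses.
Solution:

House | Drink | Hobby | Color | Pet | Job
-----------------------------------------
  1   | coffee | cooking | white | dog | chef
  2   | juice | painting | brown | cat | plumber
  3   | tea | gardening | gray | rabbit | pilot
  4   | soda | hiking | orange | hamster | writer
  5   | smoothie | reading | black | parrot | nurse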